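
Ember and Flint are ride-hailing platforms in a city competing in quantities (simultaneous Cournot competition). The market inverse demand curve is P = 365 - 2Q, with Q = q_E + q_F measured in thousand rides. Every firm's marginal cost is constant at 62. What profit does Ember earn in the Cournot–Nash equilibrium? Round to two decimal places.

5100.50

A representative firm's profit is π_i = q_i(365 - 2Q) - 62q_i.
First-order condition (treating rivals' output as given): 303 - 4q_i - 2q_j = 0.
By symmetry each firm produces the same amount; substituting q_j = q_i yields q_i = 303/6 = 101/2.
Price P = 365 - 2·101 = 163.
Ember's profit: (163 - 62)·(101/2) = 5100.5000.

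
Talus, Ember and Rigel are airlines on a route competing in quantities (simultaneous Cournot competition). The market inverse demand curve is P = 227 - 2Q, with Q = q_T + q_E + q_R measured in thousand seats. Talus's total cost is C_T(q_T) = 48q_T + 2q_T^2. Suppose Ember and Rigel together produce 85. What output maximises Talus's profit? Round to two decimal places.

With rivals' combined output fixed at 85, Talus's profit is π_T = (227 - 2·85 - 2q_T)q_T - (48q_T + 2q_T²) = (57 - 2q_T)q_T - (48q_T + 2q_T²).
∂π_T/∂q_T = 9 - 8q_T = 0, so q_T = 9/8.

1.13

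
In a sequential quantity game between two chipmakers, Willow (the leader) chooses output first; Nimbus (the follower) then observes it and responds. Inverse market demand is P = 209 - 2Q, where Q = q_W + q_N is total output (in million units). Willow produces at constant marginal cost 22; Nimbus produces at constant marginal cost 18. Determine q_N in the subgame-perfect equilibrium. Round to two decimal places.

24.88

The follower Nimbus best-responds to any q_W: π_N = (209 - 2Q)q_N - 18q_N.
Follower FOC: 191 - 2q_W - 4q_N = 0, so q_N(q_W) = (191 - 2q_W)/4.
Willow substitutes q_N(q_W) into its own profit: π_W = q_W(209 - 2q_W - (191 - 2q_W)/2) - 22q_W = (227/2 - q_W)q_W - 22q_W.
Maximising: ∂π_W/∂q_W = 183/2 - 2q_W = 0, giving q_W = 183/4.
Then q_N = (191 - 2·(183/4))/4 = 199/8.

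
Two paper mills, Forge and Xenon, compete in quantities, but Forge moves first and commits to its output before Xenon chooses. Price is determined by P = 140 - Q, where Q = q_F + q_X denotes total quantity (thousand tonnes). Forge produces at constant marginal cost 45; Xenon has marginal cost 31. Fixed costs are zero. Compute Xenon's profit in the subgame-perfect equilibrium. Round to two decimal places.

The follower Xenon best-responds to any q_F: π_X = (140 - Q)q_X - 31q_X.
Setting the follower's marginal profit to zero, 109 - q_F - 2q_X = 0, i.e. q_X = (109 - q_F)/2.
Forge substitutes q_X(q_F) into its own profit: π_F = q_F(140 - q_F - (109 - q_F)/2) - 45q_F = (171/2 - (1/2)q_F)q_F - 45q_F.
Maximising: ∂π_F/∂q_F = 81/2 - q_F = 0, giving q_F = 81/2.
Then q_X = (109 - 81/2)/2 = 137/4.
Price P = 140 - 299/4 = 261/4.
Xenon's profit: (261/4 - 31)·(137/4) = 1173.0625.

1173.06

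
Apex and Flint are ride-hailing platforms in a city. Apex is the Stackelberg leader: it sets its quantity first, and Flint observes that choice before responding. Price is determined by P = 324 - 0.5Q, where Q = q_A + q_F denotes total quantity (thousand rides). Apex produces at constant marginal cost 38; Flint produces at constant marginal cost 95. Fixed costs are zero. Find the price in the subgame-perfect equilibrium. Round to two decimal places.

Solve by backward induction. Given q_A, the follower Flint maximises π_F = (324 - (1/2)q_A - (1/2)q_F)q_F - 95q_F.
∂π_F/∂q_F = 229 - (1/2)q_A - q_F = 0 gives the reaction function q_F = (229 - (1/2)q_A).
The leader anticipates this reaction. Substituting into P = 324 - 0.5Q gives P = 419/2 - (1/4)q_A, so π_A = (419/2 - (1/4)q_A)q_A - 38q_A.
The leader's first-order condition 343/2 - (1/2)q_A = 0 yields q_A = 343.
Then q_F = (229 - (1/2)·343) = 115/2.
Total output Q = 801/2, so price P = 324 - (1/2)·(801/2) = 495/4.

123.75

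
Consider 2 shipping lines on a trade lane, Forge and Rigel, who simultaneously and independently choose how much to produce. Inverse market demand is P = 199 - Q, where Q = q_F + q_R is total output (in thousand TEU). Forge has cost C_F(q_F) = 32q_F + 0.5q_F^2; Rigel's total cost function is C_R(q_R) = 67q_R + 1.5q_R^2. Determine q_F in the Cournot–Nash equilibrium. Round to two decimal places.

50.21

Forge's profit: π_F = (199 - Q)q_F - (32q_F + (1/2)q_F²). Setting ∂π_F/∂q_F = 0: 167 - 3q_F - (q_R) = 0.
Rigel's first-order condition: 132 - 5q_R - (q_F) = 0.
Best responses: q_F = (167 - q_R)/3, q_R = (132 - q_F)/5.
Solving the pair: q_F = 703/14, q_R = 229/14.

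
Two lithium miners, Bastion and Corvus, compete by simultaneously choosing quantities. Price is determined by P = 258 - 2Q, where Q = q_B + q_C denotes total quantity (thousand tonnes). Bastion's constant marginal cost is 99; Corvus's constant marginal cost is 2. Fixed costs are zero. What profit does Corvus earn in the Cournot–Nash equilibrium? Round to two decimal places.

Bastion's profit: π_B = (258 - 2Q)q_B - (99q_B). Setting ∂π_B/∂q_B = 0: 159 - 4q_B - 2(q_C) = 0.
Corvus's profit: π_C = (258 - 2Q)q_C - (2q_C). Setting ∂π_C/∂q_C = 0: 256 - 4q_C - 2(q_B) = 0.
Best responses: q_B = (159 - 2q_C)/4, q_C = (256 - 2q_B)/4.
Solving the pair: q_B = 31/3, q_C = 353/6.
Price P = 258 - 2·(415/6) = 359/3.
Corvus's profit: (359/3 - 2)·(353/6) = 6922.7222.

6922.72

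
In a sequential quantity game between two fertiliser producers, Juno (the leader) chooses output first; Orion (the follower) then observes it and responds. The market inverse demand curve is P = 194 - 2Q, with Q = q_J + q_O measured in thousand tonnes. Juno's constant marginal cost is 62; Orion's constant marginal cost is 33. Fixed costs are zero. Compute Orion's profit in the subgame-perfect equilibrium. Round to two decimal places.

1498.78

Solve by backward induction. Given q_J, the follower Orion maximises π_O = (194 - 2q_J - 2q_O)q_O - 33q_O.
∂π_O/∂q_O = 161 - 2q_J - 4q_O = 0 gives the reaction function q_O = (161 - 2q_J)/4.
Juno substitutes q_O(q_J) into its own profit: π_J = q_J(194 - 2q_J - (161 - 2q_J)/2) - 62q_J = (227/2 - q_J)q_J - 62q_J.
Maximising: ∂π_J/∂q_J = 103/2 - 2q_J = 0, giving q_J = 103/4.
Then q_O = (161 - 2·(103/4))/4 = 219/8.
Price P = 194 - 2·(425/8) = 351/4.
Orion's profit: (351/4 - 33)·(219/8) = 1498.7813.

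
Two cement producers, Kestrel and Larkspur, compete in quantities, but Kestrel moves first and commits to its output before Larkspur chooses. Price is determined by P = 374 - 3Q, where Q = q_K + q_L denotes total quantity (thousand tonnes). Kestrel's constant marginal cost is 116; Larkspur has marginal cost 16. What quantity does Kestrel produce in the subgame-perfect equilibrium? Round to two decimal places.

26.33

The follower Larkspur best-responds to any q_K: π_L = (374 - 3Q)q_L - 16q_L.
Follower FOC: 358 - 3q_K - 6q_L = 0, so q_L(q_K) = (358 - 3q_K)/6.
Kestrel substitutes q_L(q_K) into its own profit: π_K = q_K(374 - 3q_K - (358 - 3q_K)/2) - 116q_K = (195 - (3/2)q_K)q_K - 116q_K.
The leader's first-order condition 79 - 3q_K = 0 yields q_K = 79/3.
Then q_L = (358 - 3·(79/3))/6 = 93/2.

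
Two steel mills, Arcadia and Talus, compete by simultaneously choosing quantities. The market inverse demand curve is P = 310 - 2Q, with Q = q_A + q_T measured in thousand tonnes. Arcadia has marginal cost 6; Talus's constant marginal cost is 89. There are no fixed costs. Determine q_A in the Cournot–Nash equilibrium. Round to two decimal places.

64.50

Arcadia's profit: π_A = (310 - 2Q)q_A - (6q_A). Setting ∂π_A/∂q_A = 0: 304 - 4q_A - 2(q_T) = 0.
Talus's profit: π_T = (310 - 2Q)q_T - (89q_T). Setting ∂π_T/∂q_T = 0: 221 - 4q_T - 2(q_A) = 0.
Best responses: q_A = (304 - 2q_T)/4, q_T = (221 - 2q_A)/4.
Solving the pair: q_A = 129/2, q_T = 23.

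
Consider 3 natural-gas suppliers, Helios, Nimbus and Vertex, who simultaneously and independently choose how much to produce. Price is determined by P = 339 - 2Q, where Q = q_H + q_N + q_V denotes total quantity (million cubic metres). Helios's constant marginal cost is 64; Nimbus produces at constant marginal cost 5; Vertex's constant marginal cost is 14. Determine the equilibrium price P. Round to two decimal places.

Helios's profit: π_H = (339 - 2Q)q_H - (64q_H). Setting ∂π_H/∂q_H = 0: 275 - 4q_H - 2(q_N + q_V) = 0.
Nimbus's profit: π_N = (339 - 2Q)q_N - (5q_N). Setting ∂π_N/∂q_N = 0: 334 - 4q_N - 2(q_H + q_V) = 0.
Vertex's profit: π_V = (339 - 2Q)q_V - (14q_V). Setting ∂π_V/∂q_V = 0: 325 - 4q_V - 2(q_H + q_N) = 0.
Adding the 3 first-order conditions: 934 − 8Q = 0, so Q = 467/4.
Back-substituting: q_H = (275 − 467/2)/2 = 83/4, q_N = (334 − 467/2)/2 = 201/4, q_V = (325 − 467/2)/2 = 183/4.
Total output Q = 467/4, so price P = 339 - 2·(467/4) = 211/2.

105.50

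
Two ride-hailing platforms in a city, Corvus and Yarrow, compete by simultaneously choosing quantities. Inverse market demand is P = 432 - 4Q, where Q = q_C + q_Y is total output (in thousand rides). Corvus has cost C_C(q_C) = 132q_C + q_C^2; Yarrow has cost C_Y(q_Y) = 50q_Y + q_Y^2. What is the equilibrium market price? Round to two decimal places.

237.14

Corvus's profit: π_C = (432 - 4Q)q_C - (132q_C + q_C²). Setting ∂π_C/∂q_C = 0: 300 - 10q_C - 4(q_Y) = 0.
Yarrow's first-order condition: 382 - 10q_Y - 4(q_C) = 0.
Best responses: q_C = (300 - 4q_Y)/10, q_Y = (382 - 4q_C)/10.
Substituting one into the other gives q_C = 368/21 and q_Y = 655/21.
Total output Q = 341/7, so price P = 432 - 4·(341/7) = 1660/7.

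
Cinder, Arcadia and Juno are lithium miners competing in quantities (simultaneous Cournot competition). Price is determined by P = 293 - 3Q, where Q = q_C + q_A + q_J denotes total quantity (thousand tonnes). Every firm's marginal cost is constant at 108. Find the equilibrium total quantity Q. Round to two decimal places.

Each firm earns π_i = (293 - 3Q)q_i - 108q_i.
First-order condition (treating rivals' output as given): 185 - 6q_i - 3·Σ_{j≠i} q_j = 0.
By symmetry each firm produces the same amount; substituting Σ_{j≠i} q_j = 2q_i yields q_i = 185/12.
Total output Q = 185/12 + 185/12 + 185/12 = 185/4.

46.25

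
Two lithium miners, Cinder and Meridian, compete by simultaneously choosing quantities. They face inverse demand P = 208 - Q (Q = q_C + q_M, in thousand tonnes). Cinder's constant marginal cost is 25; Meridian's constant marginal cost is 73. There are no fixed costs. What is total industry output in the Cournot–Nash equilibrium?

Cinder's profit: π_C = (208 - Q)q_C - (25q_C). Setting ∂π_C/∂q_C = 0: 183 - 2q_C - (q_M) = 0.
Meridian's profit: π_M = (208 - Q)q_M - (73q_M). Setting ∂π_M/∂q_M = 0: 135 - 2q_M - (q_C) = 0.
Rearranging gives the reaction functions q_C = (183 - q_M)/2 and q_M = (135 - q_C)/2.
Substituting one into the other gives q_C = 77 and q_M = 29.
Total output Q = 77 + 29 = 106.

106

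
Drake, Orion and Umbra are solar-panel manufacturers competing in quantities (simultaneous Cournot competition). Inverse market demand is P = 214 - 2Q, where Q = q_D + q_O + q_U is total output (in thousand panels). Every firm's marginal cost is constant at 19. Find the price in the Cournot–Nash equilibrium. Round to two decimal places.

A representative firm's profit is π_i = q_i(214 - 2Q) - 19q_i.
First-order condition (treating rivals' output as given): 195 - 4q_i - 2·Σ_{j≠i} q_j = 0.
With identical firms every q_j equals q_i, so Σ_{j≠i} q_j = 2q_i and 195 = 8q_i, giving q_i = 195/8.
Total output Q = 585/8, so price P = 214 - 2·(585/8) = 271/4.

67.75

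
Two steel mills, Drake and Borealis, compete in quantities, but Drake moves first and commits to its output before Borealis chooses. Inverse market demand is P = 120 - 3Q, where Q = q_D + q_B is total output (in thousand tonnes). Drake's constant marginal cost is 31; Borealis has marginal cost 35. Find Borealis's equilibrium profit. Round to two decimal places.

The follower Borealis best-responds to any q_D: π_B = (120 - 3Q)q_B - 35q_B.
∂π_B/∂q_B = 85 - 3q_D - 6q_B = 0 gives the reaction function q_B = (85 - 3q_D)/6.
Drake substitutes q_B(q_D) into its own profit: π_D = q_D(120 - 3q_D - (85 - 3q_D)/2) - 31q_D = (155/2 - (3/2)q_D)q_D - 31q_D.
The leader's first-order condition 93/2 - 3q_D = 0 yields q_D = 31/2.
Then q_B = (85 - 3·(31/2))/6 = 77/12.
Price P = 120 - 3·(263/12) = 217/4.
Borealis's profit: (217/4 - 35)·(77/12) = 123.5208.

123.52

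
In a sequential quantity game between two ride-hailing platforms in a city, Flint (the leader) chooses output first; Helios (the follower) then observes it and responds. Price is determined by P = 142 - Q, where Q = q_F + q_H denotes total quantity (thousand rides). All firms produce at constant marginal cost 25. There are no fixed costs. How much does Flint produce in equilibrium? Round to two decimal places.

The follower Helios best-responds to any q_F: π_H = (142 - Q)q_H - 25q_H.
Setting the follower's marginal profit to zero, 117 - q_F - 2q_H = 0, i.e. q_H = (117 - q_F)/2.
The leader anticipates this reaction. Substituting into P = 142 - Q gives P = 167/2 - (1/2)q_F, so π_F = (167/2 - (1/2)q_F)q_F - 25q_F.
Leader FOC: 117/2 - q_F = 0, so q_F = 117/2.
Then q_H = (117 - 117/2)/2 = 117/4.

58.50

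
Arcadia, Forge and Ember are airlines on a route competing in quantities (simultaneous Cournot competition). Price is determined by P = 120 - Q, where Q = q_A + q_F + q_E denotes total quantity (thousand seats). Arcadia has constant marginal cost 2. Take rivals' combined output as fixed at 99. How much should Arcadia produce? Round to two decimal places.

With rivals' combined output fixed at 99, Arcadia's profit is π_A = (120 - 99 - q_A)q_A - (2q_A) = (21 - q_A)q_A - (2q_A).
∂π_A/∂q_A = 19 - 2q_A = 0, so q_A = 19/2.

9.50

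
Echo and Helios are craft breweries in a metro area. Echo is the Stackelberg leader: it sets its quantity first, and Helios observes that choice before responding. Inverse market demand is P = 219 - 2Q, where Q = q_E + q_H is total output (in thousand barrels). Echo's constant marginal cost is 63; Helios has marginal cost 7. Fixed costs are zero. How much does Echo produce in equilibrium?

The follower Helios best-responds to any q_E: π_H = (219 - 2Q)q_H - 7q_H.
∂π_H/∂q_H = 212 - 2q_E - 4q_H = 0 gives the reaction function q_H = (212 - 2q_E)/4.
Echo substitutes q_H(q_E) into its own profit: π_E = q_E(219 - 2q_E - (212 - 2q_E)/2) - 63q_E = (113 - q_E)q_E - 63q_E.
Maximising: ∂π_E/∂q_E = 50 - 2q_E = 0, giving q_E = 25.
Then q_H = (212 - 2·25)/4 = 81/2.

25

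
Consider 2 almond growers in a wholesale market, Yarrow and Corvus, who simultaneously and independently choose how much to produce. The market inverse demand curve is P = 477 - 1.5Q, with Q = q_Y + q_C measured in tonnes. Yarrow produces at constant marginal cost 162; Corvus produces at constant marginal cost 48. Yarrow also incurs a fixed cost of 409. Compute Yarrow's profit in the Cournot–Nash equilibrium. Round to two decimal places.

Yarrow's profit: π_Y = (477 - 1.5Q)q_Y - (162q_Y). Setting ∂π_Y/∂q_Y = 0: 315 - 3q_Y - (3/2)(q_C) = 0.
Corvus's first-order condition: 429 - 3q_C - (3/2)(q_Y) = 0.
Rearranging gives the reaction functions q_Y = (315 - (3/2)q_C)/3 and q_C = (429 - (3/2)q_Y)/3.
Substituting one into the other gives q_Y = 134/3 and q_C = 362/3.
Price P = 477 - (3/2)·(496/3) = 229.
Yarrow's profit: (229 - 162)·(134/3) - 409 = 2583.6667.

2583.67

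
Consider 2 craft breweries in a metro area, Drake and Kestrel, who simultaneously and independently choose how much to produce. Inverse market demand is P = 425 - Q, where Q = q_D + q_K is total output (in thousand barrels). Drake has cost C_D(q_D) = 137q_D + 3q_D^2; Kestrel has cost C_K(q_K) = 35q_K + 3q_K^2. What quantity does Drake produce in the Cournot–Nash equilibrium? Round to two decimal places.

Drake's profit: π_D = (425 - Q)q_D - (137q_D + 3q_D²). Setting ∂π_D/∂q_D = 0: 288 - 8q_D - (q_K) = 0.
Kestrel's first-order condition: 390 - 8q_K - (q_D) = 0.
Rearranging gives the reaction functions q_D = (288 - q_K)/8 and q_K = (390 - q_D)/8.
Substituting one into the other gives q_D = 638/21 and q_K = 944/21.

30.38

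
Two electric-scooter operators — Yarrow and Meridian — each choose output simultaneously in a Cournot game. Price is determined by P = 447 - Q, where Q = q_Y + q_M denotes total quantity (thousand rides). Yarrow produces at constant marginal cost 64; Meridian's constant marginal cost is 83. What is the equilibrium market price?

198

Yarrow's profit: π_Y = (447 - Q)q_Y - (64q_Y). Setting ∂π_Y/∂q_Y = 0: 383 - 2q_Y - (q_M) = 0.
Meridian's profit: π_M = (447 - Q)q_M - (83q_M). Setting ∂π_M/∂q_M = 0: 364 - 2q_M - (q_Y) = 0.
Rearranging gives the reaction functions q_Y = (383 - q_M)/2 and q_M = (364 - q_Y)/2.
Substituting one into the other gives q_Y = 134 and q_M = 115.
Total output Q = 249, so price P = 447 - 249 = 198.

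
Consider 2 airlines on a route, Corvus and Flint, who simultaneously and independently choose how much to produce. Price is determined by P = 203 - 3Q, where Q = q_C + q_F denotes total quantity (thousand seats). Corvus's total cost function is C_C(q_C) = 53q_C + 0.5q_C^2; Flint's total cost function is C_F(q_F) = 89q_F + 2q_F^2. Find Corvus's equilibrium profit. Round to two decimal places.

Corvus's profit: π_C = (203 - 3Q)q_C - (53q_C + (1/2)q_C²). Setting ∂π_C/∂q_C = 0: 150 - 7q_C - 3(q_F) = 0.
Flint's profit: π_F = (203 - 3Q)q_F - (89q_F + 2q_F²). Setting ∂π_F/∂q_F = 0: 114 - 10q_F - 3(q_C) = 0.
So q_C = (150 - 3q_F)/7 and q_F = (114 - 3q_C)/10.
Substituting one into the other gives q_C = 1158/61 and q_F = 348/61.
Price P = 203 - 3·(1506/61) = 128.9344.
Corvus's profit: 128.9344·(1158/61) - 53·(1158/61) - (1/2)(1158/61)² = 1261.3206.

1261.32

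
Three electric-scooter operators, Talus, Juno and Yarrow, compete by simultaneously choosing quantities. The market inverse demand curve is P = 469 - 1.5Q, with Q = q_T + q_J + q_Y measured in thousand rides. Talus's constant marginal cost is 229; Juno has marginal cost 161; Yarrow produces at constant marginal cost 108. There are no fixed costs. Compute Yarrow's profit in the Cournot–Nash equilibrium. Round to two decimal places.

Talus's profit: π_T = (469 - 1.5Q)q_T - (229q_T). Setting ∂π_T/∂q_T = 0: 240 - 3q_T - (3/2)(q_J + q_Y) = 0.
Juno's first-order condition: 308 - 3q_J - (3/2)(q_T + q_Y) = 0.
Yarrow's profit: π_Y = (469 - 1.5Q)q_Y - (108q_Y). Setting ∂π_Y/∂q_Y = 0: 361 - 3q_Y - (3/2)(q_T + q_J) = 0.
Adding the 3 conditions: 909 − 3Q − 3Q = 0, i.e. Q = 303/2.
Back-substituting: q_T = (240 − 909/4)/(3/2) = 17/2, q_J = (308 − 909/4)/(3/2) = 323/6, q_Y = (361 − 909/4)/(3/2) = 535/6.
Price P = 469 - (3/2)·(303/2) = 967/4.
Yarrow's profit: (967/4 - 108)·(535/6) = 11926.0417.

11926.04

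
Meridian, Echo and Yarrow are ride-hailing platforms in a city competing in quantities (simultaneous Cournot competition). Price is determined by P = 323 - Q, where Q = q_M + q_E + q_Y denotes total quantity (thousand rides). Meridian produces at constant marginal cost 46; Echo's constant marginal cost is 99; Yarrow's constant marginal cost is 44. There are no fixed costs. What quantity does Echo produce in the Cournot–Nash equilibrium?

Meridian's profit: π_M = (323 - Q)q_M - (46q_M). Setting ∂π_M/∂q_M = 0: 277 - 2q_M - (q_E + q_Y) = 0.
Echo's first-order condition: 224 - 2q_E - (q_M + q_Y) = 0.
Yarrow's first-order condition: 279 - 2q_Y - (q_M + q_E) = 0.
Summing all 3 equations gives 780 − 4Q = 0, hence Q = 195.
Back-substituting: q_M = (277 − 195) = 82, q_E = (224 − 195) = 29, q_Y = (279 − 195) = 84.

29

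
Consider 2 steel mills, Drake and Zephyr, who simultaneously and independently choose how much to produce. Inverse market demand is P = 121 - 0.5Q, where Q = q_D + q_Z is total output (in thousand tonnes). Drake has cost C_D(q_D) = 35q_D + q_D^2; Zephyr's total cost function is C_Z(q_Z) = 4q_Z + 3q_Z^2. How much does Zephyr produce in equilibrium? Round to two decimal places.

14.84

Drake's profit: π_D = (121 - 0.5Q)q_D - (35q_D + q_D²). Setting ∂π_D/∂q_D = 0: 86 - 3q_D - (1/2)(q_Z) = 0.
Zephyr's profit: π_Z = (121 - 0.5Q)q_Z - (4q_Z + 3q_Z²). Setting ∂π_Z/∂q_Z = 0: 117 - 7q_Z - (1/2)(q_D) = 0.
Best responses: q_D = (86 - (1/2)q_Z)/3, q_Z = (117 - (1/2)q_D)/7.
Solving the pair: q_D = 26.1928, q_Z = 1232/83.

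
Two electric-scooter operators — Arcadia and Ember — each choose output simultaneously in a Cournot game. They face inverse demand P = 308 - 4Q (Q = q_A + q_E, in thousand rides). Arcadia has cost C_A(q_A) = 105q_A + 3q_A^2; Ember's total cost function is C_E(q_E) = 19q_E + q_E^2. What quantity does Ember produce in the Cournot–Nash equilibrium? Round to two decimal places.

26.08

Arcadia's profit: π_A = (308 - 4Q)q_A - (105q_A + 3q_A²). Setting ∂π_A/∂q_A = 0: 203 - 14q_A - 4(q_E) = 0.
Ember's first-order condition: 289 - 10q_E - 4(q_A) = 0.
Best responses: q_A = (203 - 4q_E)/14, q_E = (289 - 4q_A)/10.
Substituting one into the other gives q_A = 437/62 and q_E = 1617/62.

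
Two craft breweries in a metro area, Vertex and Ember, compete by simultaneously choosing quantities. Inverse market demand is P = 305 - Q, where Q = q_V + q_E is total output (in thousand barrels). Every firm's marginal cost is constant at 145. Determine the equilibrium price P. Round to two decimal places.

Each firm earns π_i = (305 - Q)q_i - 145q_i.
Setting ∂π_i/∂q_i = 0 with rivals' quantities fixed: 160 - 2q_i - q_j = 0.
By symmetry each firm produces the same amount; substituting q_j = q_i yields q_i = 160/3.
Total output Q = 320/3, so price P = 305 - 320/3 = 595/3.

198.33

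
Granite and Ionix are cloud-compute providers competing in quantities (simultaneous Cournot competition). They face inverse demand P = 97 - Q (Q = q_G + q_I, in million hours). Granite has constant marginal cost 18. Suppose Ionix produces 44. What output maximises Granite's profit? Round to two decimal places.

17.50

With the rival's output fixed at 44, Granite's profit is π_G = (97 - 44 - q_G)q_G - (18q_G) = (53 - q_G)q_G - (18q_G).
∂π_G/∂q_G = 35 - 2q_G = 0, so q_G = 35/2.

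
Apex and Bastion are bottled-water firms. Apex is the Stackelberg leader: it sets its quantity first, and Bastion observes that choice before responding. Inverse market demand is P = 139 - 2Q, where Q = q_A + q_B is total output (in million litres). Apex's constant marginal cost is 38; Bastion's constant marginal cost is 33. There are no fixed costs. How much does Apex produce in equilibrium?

The follower Bastion best-responds to any q_A: π_B = (139 - 2Q)q_B - 33q_B.
∂π_B/∂q_B = 106 - 2q_A - 4q_B = 0 gives the reaction function q_B = (106 - 2q_A)/4.
Apex substitutes q_B(q_A) into its own profit: π_A = q_A(139 - 2q_A - (106 - 2q_A)/2) - 38q_A = (86 - q_A)q_A - 38q_A.
Leader FOC: 48 - 2q_A = 0, so q_A = 24.
Then q_B = (106 - 2·24)/4 = 29/2.

24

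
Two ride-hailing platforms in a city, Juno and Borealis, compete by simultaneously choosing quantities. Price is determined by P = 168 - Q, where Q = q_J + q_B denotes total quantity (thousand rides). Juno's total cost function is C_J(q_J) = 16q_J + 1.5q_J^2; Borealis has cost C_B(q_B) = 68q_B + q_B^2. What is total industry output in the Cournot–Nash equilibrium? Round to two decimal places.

45.05

Juno's profit: π_J = (168 - Q)q_J - (16q_J + (3/2)q_J²). Setting ∂π_J/∂q_J = 0: 152 - 5q_J - (q_B) = 0.
Borealis's first-order condition: 100 - 4q_B - (q_J) = 0.
So q_J = (152 - q_B)/5 and q_B = (100 - q_J)/4.
Solving the pair: q_J = 508/19, q_B = 348/19.
Total output Q = 508/19 + 348/19 = 856/19.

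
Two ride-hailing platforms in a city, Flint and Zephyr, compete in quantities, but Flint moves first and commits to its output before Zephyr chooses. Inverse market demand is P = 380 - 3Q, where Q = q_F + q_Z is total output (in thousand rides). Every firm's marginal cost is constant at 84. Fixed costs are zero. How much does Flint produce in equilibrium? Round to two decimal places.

Solve by backward induction. Given q_F, the follower Zephyr maximises π_Z = (380 - 3q_F - 3q_Z)q_Z - 84q_Z.
Follower FOC: 296 - 3q_F - 6q_Z = 0, so q_Z(q_F) = (296 - 3q_F)/6.
The leader anticipates this reaction. Substituting into P = 380 - 3Q gives P = 232 - (3/2)q_F, so π_F = (232 - (3/2)q_F)q_F - 84q_F.
The leader's first-order condition 148 - 3q_F = 0 yields q_F = 148/3.
Then q_Z = (296 - 3·(148/3))/6 = 74/3.

49.33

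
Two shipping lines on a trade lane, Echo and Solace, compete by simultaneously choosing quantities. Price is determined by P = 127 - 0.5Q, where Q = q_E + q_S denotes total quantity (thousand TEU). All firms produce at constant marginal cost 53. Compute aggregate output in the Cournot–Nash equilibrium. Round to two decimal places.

A representative firm's profit is π_i = q_i(127 - 0.5Q) - 53q_i.
First-order condition (treating rivals' output as given): 74 - q_i - (1/2)q_j = 0.
By symmetry each firm produces the same amount; substituting q_j = q_i yields q_i = 74/(3/2) = 148/3.
Total output Q = 148/3 + 148/3 = 296/3.

98.67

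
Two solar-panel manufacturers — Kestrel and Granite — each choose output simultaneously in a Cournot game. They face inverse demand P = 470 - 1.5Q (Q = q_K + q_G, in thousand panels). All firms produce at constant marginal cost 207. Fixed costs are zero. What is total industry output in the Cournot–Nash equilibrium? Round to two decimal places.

116.89

A representative firm's profit is π_i = q_i(470 - 1.5Q) - 207q_i.
First-order condition (treating rivals' output as given): 263 - 3q_i - (3/2)q_j = 0.
By symmetry each firm produces the same amount; substituting q_j = q_i yields q_i = 263/(9/2) = 526/9.
Total output Q = 526/9 + 526/9 = 1052/9.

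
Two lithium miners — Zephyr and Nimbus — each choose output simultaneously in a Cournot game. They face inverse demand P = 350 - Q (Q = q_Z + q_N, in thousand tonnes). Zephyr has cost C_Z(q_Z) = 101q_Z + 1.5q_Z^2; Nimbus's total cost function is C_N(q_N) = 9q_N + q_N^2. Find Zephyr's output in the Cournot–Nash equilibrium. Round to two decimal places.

34.47

Zephyr's profit: π_Z = (350 - Q)q_Z - (101q_Z + (3/2)q_Z²). Setting ∂π_Z/∂q_Z = 0: 249 - 5q_Z - (q_N) = 0.
Nimbus's profit: π_N = (350 - Q)q_N - (9q_N + q_N²). Setting ∂π_N/∂q_N = 0: 341 - 4q_N - (q_Z) = 0.
So q_Z = (249 - q_N)/5 and q_N = (341 - q_Z)/4.
Solving the pair: q_Z = 655/19, q_N = 1456/19.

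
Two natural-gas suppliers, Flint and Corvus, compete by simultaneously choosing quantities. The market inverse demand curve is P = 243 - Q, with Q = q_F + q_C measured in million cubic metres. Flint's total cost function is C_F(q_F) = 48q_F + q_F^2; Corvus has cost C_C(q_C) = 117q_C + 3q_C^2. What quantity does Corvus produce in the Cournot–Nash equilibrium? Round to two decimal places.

9.97

Flint's profit: π_F = (243 - Q)q_F - (48q_F + q_F²). Setting ∂π_F/∂q_F = 0: 195 - 4q_F - (q_C) = 0.
Corvus's profit: π_C = (243 - Q)q_C - (117q_C + 3q_C²). Setting ∂π_C/∂q_C = 0: 126 - 8q_C - (q_F) = 0.
Best responses: q_F = (195 - q_C)/4, q_C = (126 - q_F)/8.
Substituting one into the other gives q_F = 1434/31 and q_C = 309/31.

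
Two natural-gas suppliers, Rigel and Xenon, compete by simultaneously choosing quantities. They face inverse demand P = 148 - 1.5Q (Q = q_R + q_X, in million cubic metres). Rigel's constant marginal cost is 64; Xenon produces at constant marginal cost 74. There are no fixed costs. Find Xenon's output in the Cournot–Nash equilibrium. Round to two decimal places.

14.22

Rigel's profit: π_R = (148 - 1.5Q)q_R - (64q_R). Setting ∂π_R/∂q_R = 0: 84 - 3q_R - (3/2)(q_X) = 0.
Xenon's profit: π_X = (148 - 1.5Q)q_X - (74q_X). Setting ∂π_X/∂q_X = 0: 74 - 3q_X - (3/2)(q_R) = 0.
So q_R = (84 - (3/2)q_X)/3 and q_X = (74 - (3/2)q_R)/3.
Solving the pair: q_R = 188/9, q_X = 128/9.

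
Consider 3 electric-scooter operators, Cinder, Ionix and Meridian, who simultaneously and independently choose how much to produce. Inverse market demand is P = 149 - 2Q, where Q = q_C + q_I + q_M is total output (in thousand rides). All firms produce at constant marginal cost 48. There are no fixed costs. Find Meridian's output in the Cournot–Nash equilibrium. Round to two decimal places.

Each firm earns π_i = (149 - 2Q)q_i - 48q_i.
Setting ∂π_i/∂q_i = 0 with rivals' quantities fixed: 101 - 4q_i - 2·Σ_{j≠i} q_j = 0.
By symmetry each firm produces the same amount; substituting Σ_{j≠i} q_j = 2q_i yields q_i = 101/8.

12.63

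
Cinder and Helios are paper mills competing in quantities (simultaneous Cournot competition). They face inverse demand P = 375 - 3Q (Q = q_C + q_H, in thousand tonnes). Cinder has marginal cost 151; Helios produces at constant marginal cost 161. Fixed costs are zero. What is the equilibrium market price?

229

Cinder's profit: π_C = (375 - 3Q)q_C - (151q_C). Setting ∂π_C/∂q_C = 0: 224 - 6q_C - 3(q_H) = 0.
Helios's profit: π_H = (375 - 3Q)q_H - (161q_H). Setting ∂π_H/∂q_H = 0: 214 - 6q_H - 3(q_C) = 0.
Best responses: q_C = (224 - 3q_H)/6, q_H = (214 - 3q_C)/6.
Substituting one into the other gives q_C = 26 and q_H = 68/3.
Total output Q = 146/3, so price P = 375 - 3·(146/3) = 229.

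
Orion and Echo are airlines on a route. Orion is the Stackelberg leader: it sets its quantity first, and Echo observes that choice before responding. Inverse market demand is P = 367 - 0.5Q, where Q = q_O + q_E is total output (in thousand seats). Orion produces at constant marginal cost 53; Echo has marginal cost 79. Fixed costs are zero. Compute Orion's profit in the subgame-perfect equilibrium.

Solve by backward induction. Given q_O, the follower Echo maximises π_E = (367 - (1/2)q_O - (1/2)q_E)q_E - 79q_E.
∂π_E/∂q_E = 288 - (1/2)q_O - q_E = 0 gives the reaction function q_E = (288 - (1/2)q_O).
The leader anticipates this reaction. Substituting into P = 367 - 0.5Q gives P = 223 - (1/4)q_O, so π_O = (223 - (1/4)q_O)q_O - 53q_O.
Maximising: ∂π_O/∂q_O = 170 - (1/2)q_O = 0, giving q_O = 340.
Then q_E = (288 - (1/2)·340) = 118.
Price P = 367 - (1/2)·458 = 138.
Orion's profit: (138 - 53)·340 = 28900.

28900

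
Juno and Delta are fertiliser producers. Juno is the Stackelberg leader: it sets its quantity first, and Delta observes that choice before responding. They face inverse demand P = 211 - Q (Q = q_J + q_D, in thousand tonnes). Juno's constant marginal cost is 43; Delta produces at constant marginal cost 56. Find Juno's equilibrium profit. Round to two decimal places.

4095.13

Solve by backward induction. Given q_J, the follower Delta maximises π_D = (211 - q_J - q_D)q_D - 56q_D.
∂π_D/∂q_D = 155 - q_J - 2q_D = 0 gives the reaction function q_D = (155 - q_J)/2.
Juno substitutes q_D(q_J) into its own profit: π_J = q_J(211 - q_J - (155 - q_J)/2) - 43q_J = (267/2 - (1/2)q_J)q_J - 43q_J.
Maximising: ∂π_J/∂q_J = 181/2 - q_J = 0, giving q_J = 181/2.
Then q_D = (155 - 181/2)/2 = 129/4.
Price P = 211 - 491/4 = 353/4.
Juno's profit: (353/4 - 43)·(181/2) = 4095.1250.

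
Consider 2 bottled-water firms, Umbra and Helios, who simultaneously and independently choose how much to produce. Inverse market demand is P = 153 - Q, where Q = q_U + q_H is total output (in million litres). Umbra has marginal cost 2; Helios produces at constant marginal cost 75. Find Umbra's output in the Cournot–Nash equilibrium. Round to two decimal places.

74.67

Umbra's profit: π_U = (153 - Q)q_U - (2q_U). Setting ∂π_U/∂q_U = 0: 151 - 2q_U - (q_H) = 0.
Helios's first-order condition: 78 - 2q_H - (q_U) = 0.
Rearranging gives the reaction functions q_U = (151 - q_H)/2 and q_H = (78 - q_U)/2.
Substituting one into the other gives q_U = 224/3 and q_H = 5/3.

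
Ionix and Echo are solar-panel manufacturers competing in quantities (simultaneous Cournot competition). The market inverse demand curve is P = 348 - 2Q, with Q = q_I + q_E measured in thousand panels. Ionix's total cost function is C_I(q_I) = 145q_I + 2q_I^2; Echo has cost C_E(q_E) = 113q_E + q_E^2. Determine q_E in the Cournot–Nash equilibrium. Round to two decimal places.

Ionix's profit: π_I = (348 - 2Q)q_I - (145q_I + 2q_I²). Setting ∂π_I/∂q_I = 0: 203 - 8q_I - 2(q_E) = 0.
Echo's profit: π_E = (348 - 2Q)q_E - (113q_E + q_E²). Setting ∂π_E/∂q_E = 0: 235 - 6q_E - 2(q_I) = 0.
So q_I = (203 - 2q_E)/8 and q_E = (235 - 2q_I)/6.
Substituting one into the other gives q_I = 17 and q_E = 67/2.

33.50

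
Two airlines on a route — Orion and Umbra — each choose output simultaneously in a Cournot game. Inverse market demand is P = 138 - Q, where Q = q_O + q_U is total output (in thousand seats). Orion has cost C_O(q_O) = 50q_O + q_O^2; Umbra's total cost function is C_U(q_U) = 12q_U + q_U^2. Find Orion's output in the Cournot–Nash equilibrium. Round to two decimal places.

Orion's profit: π_O = (138 - Q)q_O - (50q_O + q_O²). Setting ∂π_O/∂q_O = 0: 88 - 4q_O - (q_U) = 0.
Umbra's first-order condition: 126 - 4q_U - (q_O) = 0.
Best responses: q_O = (88 - q_U)/4, q_U = (126 - q_O)/4.
Substituting one into the other gives q_O = 226/15 and q_U = 416/15.

15.07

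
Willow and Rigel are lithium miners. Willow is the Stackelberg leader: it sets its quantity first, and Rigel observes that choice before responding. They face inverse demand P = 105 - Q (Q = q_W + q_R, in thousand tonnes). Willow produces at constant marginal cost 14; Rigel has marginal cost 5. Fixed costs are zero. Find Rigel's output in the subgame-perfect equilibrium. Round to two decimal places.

29.50

Solve by backward induction. Given q_W, the follower Rigel maximises π_R = (105 - q_W - q_R)q_R - 5q_R.
Follower FOC: 100 - q_W - 2q_R = 0, so q_R(q_W) = (100 - q_W)/2.
Willow substitutes q_R(q_W) into its own profit: π_W = q_W(105 - q_W - (100 - q_W)/2) - 14q_W = (55 - (1/2)q_W)q_W - 14q_W.
Leader FOC: 41 - q_W = 0, so q_W = 41.
Then q_R = (100 - 41)/2 = 59/2.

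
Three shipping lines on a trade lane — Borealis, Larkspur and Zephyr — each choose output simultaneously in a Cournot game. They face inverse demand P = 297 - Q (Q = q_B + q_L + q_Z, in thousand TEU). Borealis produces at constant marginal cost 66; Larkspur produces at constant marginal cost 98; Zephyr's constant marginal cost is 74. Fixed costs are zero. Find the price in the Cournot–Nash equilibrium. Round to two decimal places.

Borealis's profit: π_B = (297 - Q)q_B - (66q_B). Setting ∂π_B/∂q_B = 0: 231 - 2q_B - (q_L + q_Z) = 0.
Larkspur's profit: π_L = (297 - Q)q_L - (98q_L). Setting ∂π_L/∂q_L = 0: 199 - 2q_L - (q_B + q_Z) = 0.
Zephyr's first-order condition: 223 - 2q_Z - (q_B + q_L) = 0.
Adding the 3 conditions: 653 − 2Q − 2Q = 0, i.e. Q = 653/4.
Back-substituting: q_B = (231 − 653/4) = 271/4, q_L = (199 − 653/4) = 143/4, q_Z = (223 − 653/4) = 239/4.
Total output Q = 653/4, so price P = 297 - 653/4 = 535/4.

133.75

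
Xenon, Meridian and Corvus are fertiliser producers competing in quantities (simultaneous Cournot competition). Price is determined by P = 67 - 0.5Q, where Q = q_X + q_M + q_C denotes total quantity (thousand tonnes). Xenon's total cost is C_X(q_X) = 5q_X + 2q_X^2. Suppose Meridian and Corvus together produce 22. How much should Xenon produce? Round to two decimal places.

With rivals' combined output fixed at 22, Xenon's profit is π_X = (67 - (1/2)·22 - (1/2)q_X)q_X - (5q_X + 2q_X²) = (56 - (1/2)q_X)q_X - (5q_X + 2q_X²).
∂π_X/∂q_X = 51 - 5q_X = 0, so q_X = 51/5.

10.20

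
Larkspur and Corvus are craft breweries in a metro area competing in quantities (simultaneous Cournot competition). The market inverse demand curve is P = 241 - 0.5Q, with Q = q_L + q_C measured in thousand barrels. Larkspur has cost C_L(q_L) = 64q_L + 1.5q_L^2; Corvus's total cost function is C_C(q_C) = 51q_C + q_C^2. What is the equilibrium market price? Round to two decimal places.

Larkspur's profit: π_L = (241 - 0.5Q)q_L - (64q_L + (3/2)q_L²). Setting ∂π_L/∂q_L = 0: 177 - 4q_L - (1/2)(q_C) = 0.
Corvus's profit: π_C = (241 - 0.5Q)q_C - (51q_C + q_C²). Setting ∂π_C/∂q_C = 0: 190 - 3q_C - (1/2)(q_L) = 0.
So q_L = (177 - (1/2)q_C)/4 and q_C = (190 - (1/2)q_L)/3.
Substituting one into the other gives q_L = 1744/47 and q_C = 57.1489.
Total output Q = 94.2553, so price P = 241 - (1/2)·94.2553 = 193.8723.

193.87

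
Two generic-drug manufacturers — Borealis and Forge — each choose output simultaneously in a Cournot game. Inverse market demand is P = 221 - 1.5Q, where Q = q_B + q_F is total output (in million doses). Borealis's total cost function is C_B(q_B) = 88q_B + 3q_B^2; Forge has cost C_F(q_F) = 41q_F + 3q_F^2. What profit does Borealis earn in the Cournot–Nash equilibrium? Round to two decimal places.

Borealis's profit: π_B = (221 - 1.5Q)q_B - (88q_B + 3q_B²). Setting ∂π_B/∂q_B = 0: 133 - 9q_B - (3/2)(q_F) = 0.
Forge's profit: π_F = (221 - 1.5Q)q_F - (41q_F + 3q_F²). Setting ∂π_F/∂q_F = 0: 180 - 9q_F - (3/2)(q_B) = 0.
Best responses: q_B = (133 - (3/2)q_F)/9, q_F = (180 - (3/2)q_B)/9.
Solving the pair: q_B = 412/35, q_F = 1894/105.
Price P = 221 - (3/2)·(626/21) = 1234/7.
Borealis's profit: (1234/7)·(412/35) - 88·(412/35) - 3(412/35)² = 623.5494.

623.55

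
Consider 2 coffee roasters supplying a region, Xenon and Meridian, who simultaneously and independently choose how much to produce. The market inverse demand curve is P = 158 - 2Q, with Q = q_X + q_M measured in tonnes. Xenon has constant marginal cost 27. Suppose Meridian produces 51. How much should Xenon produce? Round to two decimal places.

7.25

With the rival's output fixed at 51, Xenon's profit is π_X = (158 - 2·51 - 2q_X)q_X - (27q_X) = (56 - 2q_X)q_X - (27q_X).
∂π_X/∂q_X = 29 - 4q_X = 0, so q_X = 29/4.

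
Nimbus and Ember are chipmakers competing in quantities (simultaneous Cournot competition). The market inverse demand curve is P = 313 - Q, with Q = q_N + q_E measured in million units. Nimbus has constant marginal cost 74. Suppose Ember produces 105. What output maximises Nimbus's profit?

With the rival's output fixed at 105, Nimbus's profit is π_N = (313 - 105 - q_N)q_N - (74q_N) = (208 - q_N)q_N - (74q_N).
∂π_N/∂q_N = 134 - 2q_N = 0, so q_N = 67.

67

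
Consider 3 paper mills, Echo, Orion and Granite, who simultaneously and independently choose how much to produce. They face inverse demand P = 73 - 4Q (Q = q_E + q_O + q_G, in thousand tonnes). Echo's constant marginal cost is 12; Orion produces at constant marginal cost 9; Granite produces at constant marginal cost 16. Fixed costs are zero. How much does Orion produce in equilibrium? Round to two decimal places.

Echo's profit: π_E = (73 - 4Q)q_E - (12q_E). Setting ∂π_E/∂q_E = 0: 61 - 8q_E - 4(q_O + q_G) = 0.
Orion's first-order condition: 64 - 8q_O - 4(q_E + q_G) = 0.
Granite's profit: π_G = (73 - 4Q)q_G - (16q_G). Setting ∂π_G/∂q_G = 0: 57 - 8q_G - 4(q_E + q_O) = 0.
Adding the 3 first-order conditions: 182 − 16Q = 0, so Q = 91/8.
Back-substituting: q_E = (61 − 91/2)/4 = 31/8, q_O = (64 − 91/2)/4 = 37/8, q_G = (57 − 91/2)/4 = 23/8.

4.63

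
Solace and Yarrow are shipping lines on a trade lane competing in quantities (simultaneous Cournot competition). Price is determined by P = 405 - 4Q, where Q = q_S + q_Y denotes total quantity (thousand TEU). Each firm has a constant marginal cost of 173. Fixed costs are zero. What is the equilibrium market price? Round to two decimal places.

250.33

Each firm earns π_i = (405 - 4Q)q_i - 173q_i.
First-order condition (treating rivals' output as given): 232 - 8q_i - 4q_j = 0.
With identical firms every q_j equals q_i, so q_j = q_i and 232 = 12q_i, giving q_i = 58/3.
Total output Q = 116/3, so price P = 405 - 4·(116/3) = 751/3.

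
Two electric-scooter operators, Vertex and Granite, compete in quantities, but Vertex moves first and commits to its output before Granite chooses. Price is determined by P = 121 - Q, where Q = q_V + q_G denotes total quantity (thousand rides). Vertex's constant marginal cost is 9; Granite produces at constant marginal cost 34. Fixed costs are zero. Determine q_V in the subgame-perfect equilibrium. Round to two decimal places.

Solve by backward induction. Given q_V, the follower Granite maximises π_G = (121 - q_V - q_G)q_G - 34q_G.
Setting the follower's marginal profit to zero, 87 - q_V - 2q_G = 0, i.e. q_G = (87 - q_V)/2.
Vertex substitutes q_G(q_V) into its own profit: π_V = q_V(121 - q_V - (87 - q_V)/2) - 9q_V = (155/2 - (1/2)q_V)q_V - 9q_V.
The leader's first-order condition 137/2 - q_V = 0 yields q_V = 137/2.
Then q_G = (87 - 137/2)/2 = 37/4.

68.50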